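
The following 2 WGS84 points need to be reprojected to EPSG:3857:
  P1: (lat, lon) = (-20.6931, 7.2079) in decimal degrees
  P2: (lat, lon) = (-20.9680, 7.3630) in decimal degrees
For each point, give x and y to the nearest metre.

Web Mercator: x = R·λ, y = R·ln tan(π/4+φ/2), R = 6378137 m.
P1 (-20.6931°, 7.2079°) → (802379.758, -2355321.438) m.
P2 (-20.9680°, 7.3630°) → (819645.411, -2388063.339) m.

P1: x 802380 m, y -2355321 m; P2: x 819645 m, y -2388063 m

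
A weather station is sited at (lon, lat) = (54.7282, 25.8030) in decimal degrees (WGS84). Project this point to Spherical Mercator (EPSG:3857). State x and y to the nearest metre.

Web Mercator is spherical with R = a = 6378137 m.
x = R·λ = 6378137 × 0.955187284 = 6092315.356 m.
y = R·ln tan(π/4 + φ/2) = 6378137 × 0.466390427 = 2974702.038 m.

x 6092315 m, y 2974702 m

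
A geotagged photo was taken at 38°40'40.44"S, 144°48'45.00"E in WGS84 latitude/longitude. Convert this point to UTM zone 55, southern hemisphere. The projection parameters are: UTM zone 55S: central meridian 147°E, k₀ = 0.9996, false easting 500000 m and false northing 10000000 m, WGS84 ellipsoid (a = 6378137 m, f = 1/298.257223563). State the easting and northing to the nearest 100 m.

E 309700 m, N 5716700 m

Zone 55 central meridian λ₀ = 6×55 − 183 = 147°; Δλ = -2.1875°.
Transverse Mercator on WGS84 with k₀ = 0.9996 gives E = 309714.511 m, N = 5716695.518 m.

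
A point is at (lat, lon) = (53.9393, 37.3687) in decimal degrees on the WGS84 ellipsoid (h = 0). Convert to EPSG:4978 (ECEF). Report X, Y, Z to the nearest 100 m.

WGS84: a = 6378137 m, e² = 0.006694380; N(φ) = a/√(1−e²sin²φ) = 6392134.421 m.
X = (N+h)·cosφ·cosλ = 2990375.097 m; Y = (N+h)·cosφ·sinλ = 2283726.951 m; Z = (N(1−e²)+h)·sinφ = 5132769.754 m.

X 2990400 m, Y 2283700 m, Z 5132800 m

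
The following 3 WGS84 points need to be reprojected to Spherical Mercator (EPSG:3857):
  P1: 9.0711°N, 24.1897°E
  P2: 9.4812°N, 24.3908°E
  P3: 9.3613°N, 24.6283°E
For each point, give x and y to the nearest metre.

Web Mercator: x = R·λ, y = R·ln tan(π/4+φ/2), R = 6378137 m.
P1 (9.0711°, 24.1897°) → (2692785.086, 1014035.327) m.
P2 (9.4812°, 24.3908°) → (2715171.436, 1060292.462) m.
P3 (9.3613°, 24.6283°) → (2741609.815, 1046762.758) m.

P1: x 2692785 m, y 1014035 m; P2: x 2715171 m, y 1060292 m; P3: x 2741610 m, y 1046763 m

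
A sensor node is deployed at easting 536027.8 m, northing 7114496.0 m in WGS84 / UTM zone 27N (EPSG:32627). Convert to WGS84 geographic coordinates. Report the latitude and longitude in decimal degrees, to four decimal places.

lat 64.1550°, lon -20.2593°

Zone 27N: λ₀ = -21°, k₀ = 0.9996, false easting 500000 m.
Meridian distance M = (N − FN)/k₀ = 7117342.9 m.
Inverse transverse Mercator on WGS84 gives φ = 64.15499988°, λ = -20.25929996°.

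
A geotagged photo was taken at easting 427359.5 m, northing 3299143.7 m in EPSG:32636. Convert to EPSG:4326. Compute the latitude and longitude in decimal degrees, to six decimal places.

Zone 36N: λ₀ = 33°, k₀ = 0.9996, false easting 500000 m.
Meridian distance M = (N − FN)/k₀ = 3300463.9 m.
Inverse transverse Mercator on WGS84 gives φ = 29.82060044°, λ = 32.24819995°.

lat 29.820600°, lon 32.248200°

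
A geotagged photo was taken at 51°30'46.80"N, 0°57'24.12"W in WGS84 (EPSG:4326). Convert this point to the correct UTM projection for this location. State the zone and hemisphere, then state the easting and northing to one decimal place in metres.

Longitude -0.9567° lies in the 6° band [-6°, 0°), giving zone 30; latitude is north of the equator, so 30N.
Zone 30 central meridian λ₀ = 6×30 − 183 = -3°; Δλ = +2.0433°.
Transverse Mercator on WGS84 with k₀ = 0.9996 gives E = 641783.948 m, N = 5708854.240 m.

Zone 30N: E 641783.9 m, N 5708854.2 m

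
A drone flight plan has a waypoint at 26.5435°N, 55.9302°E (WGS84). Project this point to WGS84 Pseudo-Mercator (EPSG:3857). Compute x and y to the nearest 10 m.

Web Mercator is spherical with R = a = 6378137 m.
x = R·λ = 6378137 × 0.976166141 = 6226121.384 m.
y = R·ln tan(π/4 + φ/2) = 6378137 × 0.480791328 = 3066552.961 m.

x 6226120 m, y 3066550 m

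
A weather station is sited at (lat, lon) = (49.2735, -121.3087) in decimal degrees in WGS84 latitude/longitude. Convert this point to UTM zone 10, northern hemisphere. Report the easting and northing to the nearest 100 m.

E 623000 m, N 5459200 m

Zone 10 central meridian λ₀ = 6×10 − 183 = -123°; Δλ = +1.6913°.
Transverse Mercator on WGS84 with k₀ = 0.9996 gives E = 623024.561 m, N = 5459236.435 m.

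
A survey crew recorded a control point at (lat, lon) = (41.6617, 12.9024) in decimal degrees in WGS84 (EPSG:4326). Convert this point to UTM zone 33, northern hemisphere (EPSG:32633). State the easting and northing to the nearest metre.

E 325360 m, N 4614342 m

Zone 33 central meridian λ₀ = 6×33 − 183 = 15°; Δλ = -2.0976°.
Transverse Mercator on WGS84 with k₀ = 0.9996 gives E = 325360.067 m, N = 4614341.783 m.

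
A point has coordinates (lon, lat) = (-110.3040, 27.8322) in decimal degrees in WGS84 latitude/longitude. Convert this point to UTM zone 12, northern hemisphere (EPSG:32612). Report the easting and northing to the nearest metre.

Zone 12 central meridian λ₀ = 6×12 − 183 = -111°; Δλ = +0.6960°.
Transverse Mercator on WGS84 with k₀ = 0.9996 gives E = 568539.146 m, N = 3078808.897 m.

E 568539 m, N 3078809 m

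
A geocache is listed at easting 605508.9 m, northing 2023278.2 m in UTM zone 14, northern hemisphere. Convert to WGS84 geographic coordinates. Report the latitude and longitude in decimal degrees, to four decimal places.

Zone 14N: λ₀ = -99°, k₀ = 0.9996, false easting 500000 m.
Meridian distance M = (N − FN)/k₀ = 2024087.8 m.
Inverse transverse Mercator on WGS84 gives φ = 18.29649968°, λ = -98.00170038°.

lat 18.2965°, lon -98.0017°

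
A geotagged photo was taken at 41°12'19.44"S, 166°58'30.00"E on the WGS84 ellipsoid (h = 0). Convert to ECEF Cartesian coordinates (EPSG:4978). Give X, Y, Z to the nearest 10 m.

X -4681960 m, Y 1083070 m, Z -4179610 m

WGS84: a = 6378137 m, e² = 0.006694380; N(φ) = a/√(1−e²sin²φ) = 6387421.888 m.
X = (N+h)·cosφ·cosλ = -4681955.688 m; Y = (N+h)·cosφ·sinλ = 1083066.632 m; Z = (N(1−e²)+h)·sinφ = -4179611.929 m.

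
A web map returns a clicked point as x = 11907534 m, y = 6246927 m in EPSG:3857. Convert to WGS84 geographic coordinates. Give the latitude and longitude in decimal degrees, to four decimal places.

R = 6378137 m. λ = x/R = 106.96719788°.
φ = 2·arctan(exp(y/R)) − 90° = 2·arctan(2.66293) − 90° = 48.83509709°.

lat 48.8351°, lon 106.9672°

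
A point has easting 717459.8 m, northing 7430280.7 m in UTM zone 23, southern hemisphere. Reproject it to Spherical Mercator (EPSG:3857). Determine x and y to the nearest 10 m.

Unproject from UTM 23S (λ₀ = -45°) → φ = -23.22230018°, λ = -42.87490019°.
Web Mercator (R = 6378137 m): x = -4772812.057 m, y = -2658924.313 m.

x -4772810 m, y -2658920 m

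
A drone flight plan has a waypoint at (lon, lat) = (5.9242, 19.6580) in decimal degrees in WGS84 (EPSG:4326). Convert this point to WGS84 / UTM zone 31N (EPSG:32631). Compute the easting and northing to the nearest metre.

Zone 31 central meridian λ₀ = 6×31 − 183 = 3°; Δλ = +2.9242°.
Transverse Mercator on WGS84 with k₀ = 0.9996 gives E = 806645.495 m, N = 2176270.329 m.

E 806645 m, N 2176270 m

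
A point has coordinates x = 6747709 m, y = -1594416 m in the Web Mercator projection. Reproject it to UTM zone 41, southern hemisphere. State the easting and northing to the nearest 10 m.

E 242650 m, N 8431500 m

Web Mercator inverse (R = 6378137 m) → φ = -14.17599707°, λ = 60.61570127°.
UTM 41S forward: E = 242649.073 m, N = 8431497.227 m.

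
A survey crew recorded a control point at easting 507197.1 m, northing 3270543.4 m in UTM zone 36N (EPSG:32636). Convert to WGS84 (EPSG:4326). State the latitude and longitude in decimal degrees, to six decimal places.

lat 29.564600°, lon 33.074300°

Zone 36N: λ₀ = 33°, k₀ = 0.9996, false easting 500000 m.
Meridian distance M = (N − FN)/k₀ = 3271852.1 m.
Inverse transverse Mercator on WGS84 gives φ = 29.56460000°, λ = 33.07429960°.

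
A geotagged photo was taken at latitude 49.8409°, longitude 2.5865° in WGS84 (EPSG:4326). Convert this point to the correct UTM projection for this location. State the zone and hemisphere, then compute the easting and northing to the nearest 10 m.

Zone 31N: E 470270 m, N 5521020 m

Longitude 2.5865° lies in the 6° band [0°, 6°), giving zone 31; latitude is north of the equator, so 31N.
Zone 31 central meridian λ₀ = 6×31 − 183 = 3°; Δλ = -0.4135°.
Transverse Mercator on WGS84 with k₀ = 0.9996 gives E = 470268.027 m, N = 5521023.477 m.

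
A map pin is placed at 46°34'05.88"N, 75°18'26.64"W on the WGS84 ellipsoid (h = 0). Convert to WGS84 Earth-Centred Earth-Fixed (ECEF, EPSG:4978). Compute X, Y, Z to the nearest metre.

WGS84: a = 6378137 m, e² = 0.006694380; N(φ) = a/√(1−e²sin²φ) = 6389425.384 m.
X = (N+h)·cosφ·cosλ = 1114124.162 m; Y = (N+h)·cosφ·sinλ = -4249024.430 m; Z = (N(1−e²)+h)·sinφ = 4608903.342 m.

X 1114124 m, Y -4249024 m, Z 4608903 m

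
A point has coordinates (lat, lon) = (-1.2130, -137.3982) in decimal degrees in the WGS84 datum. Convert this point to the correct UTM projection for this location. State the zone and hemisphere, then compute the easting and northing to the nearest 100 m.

Longitude -137.3982° lies in the 6° band [-138°, -132°), giving zone 8; latitude is south of the equator, so 8S.
Zone 8 central meridian λ₀ = 6×8 − 183 = -135°; Δλ = -2.3982°.
Transverse Mercator on WGS84 with k₀ = 0.9996 gives E = 233121.392 m, N = 9865808.564 m.

Zone 8S: E 233100 m, N 9865800 m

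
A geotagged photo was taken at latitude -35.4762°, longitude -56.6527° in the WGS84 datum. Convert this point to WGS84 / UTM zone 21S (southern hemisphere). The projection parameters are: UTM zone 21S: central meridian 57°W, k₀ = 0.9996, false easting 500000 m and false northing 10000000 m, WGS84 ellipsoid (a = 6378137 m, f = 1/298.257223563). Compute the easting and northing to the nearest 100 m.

Zone 21 central meridian λ₀ = 6×21 − 183 = -57°; Δλ = +0.3473°.
Transverse Mercator on WGS84 with k₀ = 0.9996 gives E = 531507.065 m, N = 6074090.667 m.

E 531500 m, N 6074100 m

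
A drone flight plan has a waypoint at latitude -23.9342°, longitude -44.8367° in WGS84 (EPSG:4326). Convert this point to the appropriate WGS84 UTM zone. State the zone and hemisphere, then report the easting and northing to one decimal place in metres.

Longitude -44.8367° lies in the 6° band [-48°, -42°), giving zone 23; latitude is south of the equator, so 23S.
Zone 23 central meridian λ₀ = 6×23 − 183 = -45°; Δλ = +0.1633°.
Transverse Mercator on WGS84 with k₀ = 0.9996 gives E = 516617.868 m, N = 7353048.799 m.

Zone 23S: E 516617.9 m, N 7353048.8 m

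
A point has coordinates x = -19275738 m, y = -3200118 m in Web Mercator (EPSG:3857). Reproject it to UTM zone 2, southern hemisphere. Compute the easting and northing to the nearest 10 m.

Web Mercator inverse (R = 6378137 m) → φ = -27.61179820°, λ = -173.15690058°.
UTM 2S forward: E = 287144.076 m, N = 6943942.032 m.

E 287140 m, N 6943940 m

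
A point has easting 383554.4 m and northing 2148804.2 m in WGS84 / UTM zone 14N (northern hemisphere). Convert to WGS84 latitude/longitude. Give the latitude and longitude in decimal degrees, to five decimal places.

lat 19.43020°, lon -100.10920°

Zone 14N: λ₀ = -99°, k₀ = 0.9996, false easting 500000 m.
Meridian distance M = (N − FN)/k₀ = 2149664.1 m.
Inverse transverse Mercator on WGS84 gives φ = 19.43019970°, λ = -100.10920006°.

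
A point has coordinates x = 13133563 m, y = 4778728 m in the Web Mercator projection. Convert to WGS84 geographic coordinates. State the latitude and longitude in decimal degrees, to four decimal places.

R = 6378137 m. λ = x/R = 117.98080378°.
φ = 2·arctan(exp(y/R)) − 90° = 2·arctan(2.11538) − 90° = 39.39720123°.

lat 39.3972°, lon 117.9808°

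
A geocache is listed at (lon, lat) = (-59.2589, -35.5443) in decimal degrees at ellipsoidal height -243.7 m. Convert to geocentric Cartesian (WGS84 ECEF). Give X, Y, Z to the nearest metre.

WGS84: a = 6378137 m, e² = 0.006694380; N(φ) = a/√(1−e²sin²φ) = 6385364.044 m.
X = (N+h)·cosφ·cosλ = 2655656.608 m; Y = (N+h)·cosφ·sinλ = -4465335.822 m; Z = (N(1−e²)+h)·sinφ = -3687026.657 m.

X 2655657 m, Y -4465336 m, Z -3687027 m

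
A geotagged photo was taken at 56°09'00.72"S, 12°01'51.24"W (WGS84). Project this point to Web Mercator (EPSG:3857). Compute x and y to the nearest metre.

x -1339274 m, y -7588375 m

Web Mercator is spherical with R = a = 6378137 m.
x = R·λ = 6378137 × -0.209978817 = -1339273.662 m.
y = R·ln tan(π/4 + φ/2) = 6378137 × -1.189747808 = -7588374.518 m.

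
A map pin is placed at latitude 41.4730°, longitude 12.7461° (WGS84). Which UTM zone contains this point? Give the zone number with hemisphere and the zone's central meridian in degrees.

Zone 33N, central meridian 15°

UTM zone = ⌊(λ + 180)/6⌋ + 1; 12.7461° ∈ [12°, 18°) → zone 33.
Hemisphere: N (φ ≥ 0).
Central meridian λ₀ = 6×33 − 183 = 15°.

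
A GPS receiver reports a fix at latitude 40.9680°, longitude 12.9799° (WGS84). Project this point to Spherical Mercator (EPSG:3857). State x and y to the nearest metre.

x 1444916 m, y 5007623 m

Web Mercator is spherical with R = a = 6378137 m.
x = R·λ = 6378137 × 0.226541992 = 1444915.859 m.
y = R·ln tan(π/4 + φ/2) = 6378137 × 0.785123119 = 5007622.816 m.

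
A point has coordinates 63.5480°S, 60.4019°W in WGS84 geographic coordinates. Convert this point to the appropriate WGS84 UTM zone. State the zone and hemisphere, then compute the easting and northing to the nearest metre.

Longitude -60.4019° lies in the 6° band [-66°, -60°), giving zone 20; latitude is south of the equator, so 20S.
Zone 20 central meridian λ₀ = 6×20 − 183 = -63°; Δλ = +2.5981°.
Transverse Mercator on WGS84 with k₀ = 0.9996 gives E = 629100.774 m, N = 2950730.604 m.

Zone 20S: E 629101 m, N 2950731 m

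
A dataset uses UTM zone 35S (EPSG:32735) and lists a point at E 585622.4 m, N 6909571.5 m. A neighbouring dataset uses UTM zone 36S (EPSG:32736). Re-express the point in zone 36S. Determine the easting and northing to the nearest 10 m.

E -5040 m, N 6899270 m

UTM 35S → geographic: φ = -27.93609965°, λ = 27.87030023°.
UTM 36S (λ₀ = 33°) forward: E = -5043.257 m, N = 6899266.119 m.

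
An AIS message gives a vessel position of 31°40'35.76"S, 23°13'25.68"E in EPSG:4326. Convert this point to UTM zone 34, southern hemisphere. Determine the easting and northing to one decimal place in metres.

E 710807.6 m, N 6493260.9 m

Zone 34 central meridian λ₀ = 6×34 − 183 = 21°; Δλ = +2.2238°.
Transverse Mercator on WGS84 with k₀ = 0.9996 gives E = 710807.635 m, N = 6493260.894 m.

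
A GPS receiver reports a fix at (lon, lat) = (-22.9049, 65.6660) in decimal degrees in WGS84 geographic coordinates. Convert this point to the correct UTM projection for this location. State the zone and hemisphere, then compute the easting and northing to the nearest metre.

Longitude -22.9049° lies in the 6° band [-24°, -18°), giving zone 27; latitude is north of the equator, so 27N.
Zone 27 central meridian λ₀ = 6×27 − 183 = -21°; Δλ = -1.9049°.
Transverse Mercator on WGS84 with k₀ = 0.9996 gives E = 412424.558 m, N = 7284008.903 m.

Zone 27N: E 412425 m, N 7284009 m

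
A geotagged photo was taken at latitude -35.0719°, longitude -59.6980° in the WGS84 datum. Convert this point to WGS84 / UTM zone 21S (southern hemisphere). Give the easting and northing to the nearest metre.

E 253987 m, N 6115654 m

Zone 21 central meridian λ₀ = 6×21 − 183 = -57°; Δλ = -2.6980°.
Transverse Mercator on WGS84 with k₀ = 0.9996 gives E = 253987.451 m, N = 6115653.755 m.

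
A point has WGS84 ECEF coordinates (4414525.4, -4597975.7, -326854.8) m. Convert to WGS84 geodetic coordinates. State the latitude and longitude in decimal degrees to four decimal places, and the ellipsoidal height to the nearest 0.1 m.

lat -2.9552°, lon -46.1661°, h 4414.9 m

λ = atan2(Y, X) = -46.16609990°; p = √(X²+Y²) = 6374120.7 m.
Bowring's method on WGS84 (a = 6378137 m, b = 6356752.314 m) gives φ = -2.95520044°, h = 4414.889 m.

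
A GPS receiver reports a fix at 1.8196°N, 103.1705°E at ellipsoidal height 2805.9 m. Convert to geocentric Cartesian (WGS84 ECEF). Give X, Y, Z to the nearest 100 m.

WGS84: a = 6378137 m, e² = 0.006694380; N(φ) = a/√(1−e²sin²φ) = 6378158.525 m.
X = (N+h)·cosφ·cosλ = -1453166.889 m; Y = (N+h)·cosφ·sinλ = 6209988.815 m; Z = (N(1−e²)+h)·sinφ = 201256.907 m.

X -1453200 m, Y 6210000 m, Z 201300 m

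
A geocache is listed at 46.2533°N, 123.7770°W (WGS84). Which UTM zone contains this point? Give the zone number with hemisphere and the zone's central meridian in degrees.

Zone 10N, central meridian -123°

UTM zone = ⌊(λ + 180)/6⌋ + 1; -123.7770° ∈ [-126°, -120°) → zone 10.
Hemisphere: N (φ ≥ 0).
Central meridian λ₀ = 6×10 − 183 = -123°.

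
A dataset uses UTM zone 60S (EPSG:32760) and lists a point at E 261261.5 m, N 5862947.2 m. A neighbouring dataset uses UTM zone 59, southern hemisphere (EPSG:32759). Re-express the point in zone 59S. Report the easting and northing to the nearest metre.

E 792731 m, N 5861230 m

UTM 60S → geographic: φ = -37.34949985°, λ = 174.30470051°.
UTM 59S (λ₀ = 171°) forward: E = 792731.178 m, N = 5861230.496 m.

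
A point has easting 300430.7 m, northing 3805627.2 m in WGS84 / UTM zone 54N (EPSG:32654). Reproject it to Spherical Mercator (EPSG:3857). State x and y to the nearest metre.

x 15454440 m, y 4078970 m

Unproject from UTM 54N (λ₀ = 141°) → φ = 34.37279993°, λ = 138.82960051°.
Web Mercator (R = 6378137 m): x = 15454440.436 m, y = 4078970.471 m.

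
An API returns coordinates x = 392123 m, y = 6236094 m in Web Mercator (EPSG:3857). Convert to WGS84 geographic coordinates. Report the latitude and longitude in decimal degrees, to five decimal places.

R = 6378137 m. λ = x/R = 3.52250084°.
φ = 2·arctan(exp(y/R)) − 90° = 2·arctan(2.65841) − 90° = 48.77100097°.

lat 48.77100°, lon 3.52250°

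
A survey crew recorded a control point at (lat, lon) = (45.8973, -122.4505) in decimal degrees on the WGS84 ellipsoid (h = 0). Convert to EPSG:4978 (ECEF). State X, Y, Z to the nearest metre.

X -2385875 m, Y -3752223 m, Z 4557311 m

WGS84: a = 6378137 m, e² = 0.006694380; N(φ) = a/√(1−e²sin²φ) = 6389174.288 m.
X = (N+h)·cosφ·cosλ = -2385874.998 m; Y = (N+h)·cosφ·sinλ = -3752223.255 m; Z = (N(1−e²)+h)·sinφ = 4557310.565 m.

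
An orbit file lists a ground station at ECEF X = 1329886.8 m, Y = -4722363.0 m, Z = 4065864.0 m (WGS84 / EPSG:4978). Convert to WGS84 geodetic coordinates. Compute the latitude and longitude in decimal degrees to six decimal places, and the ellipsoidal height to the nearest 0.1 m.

λ = atan2(Y, X) = -74.27200041°; p = √(X²+Y²) = 4906048.4 m.
Bowring's method on WGS84 (a = 6378137 m, b = 6356752.314 m) gives φ = 39.83919998°, h = 2453.136 m.

lat 39.839200°, lon -74.272000°, h 2453.1 m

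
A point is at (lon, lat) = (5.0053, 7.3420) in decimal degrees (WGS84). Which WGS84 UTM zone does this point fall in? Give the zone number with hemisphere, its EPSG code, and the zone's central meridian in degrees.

Zone 31N (EPSG:32631), central meridian 3°

UTM zone = ⌊(λ + 180)/6⌋ + 1; 5.0053° ∈ [0°, 6°) → zone 31.
Hemisphere: N (φ ≥ 0).
Central meridian λ₀ = 6×31 − 183 = 3°.
EPSG code: 32631.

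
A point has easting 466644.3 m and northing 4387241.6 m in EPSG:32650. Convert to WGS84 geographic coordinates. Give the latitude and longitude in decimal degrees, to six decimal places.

lat 39.634300°, lon 116.611300°

Zone 50N: λ₀ = 117°, k₀ = 0.9996, false easting 500000 m.
Meridian distance M = (N − FN)/k₀ = 4388997.2 m.
Inverse transverse Mercator on WGS84 gives φ = 39.63430042°, λ = 116.61129979°.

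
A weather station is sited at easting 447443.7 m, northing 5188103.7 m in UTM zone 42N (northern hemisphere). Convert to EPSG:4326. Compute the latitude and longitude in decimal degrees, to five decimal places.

Zone 42N: λ₀ = 69°, k₀ = 0.9996, false easting 500000 m.
Meridian distance M = (N − FN)/k₀ = 5190179.8 m.
Inverse transverse Mercator on WGS84 gives φ = 46.84439989°, λ = 68.31069992°.

lat 46.84440°, lon 68.31070°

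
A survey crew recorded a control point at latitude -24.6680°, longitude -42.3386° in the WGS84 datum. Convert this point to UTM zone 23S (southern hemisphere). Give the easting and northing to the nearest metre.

Zone 23 central meridian λ₀ = 6×23 − 183 = -45°; Δλ = +2.6614°.
Transverse Mercator on WGS84 with k₀ = 0.9996 gives E = 769341.813 m, N = 7269201.273 m.

E 769342 m, N 7269201 m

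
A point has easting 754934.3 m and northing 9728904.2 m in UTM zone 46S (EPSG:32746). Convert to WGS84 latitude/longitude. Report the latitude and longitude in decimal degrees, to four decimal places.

Zone 46S: λ₀ = 93°, k₀ = 0.9996, false easting 500000 m, false northing 10000000 m.
Meridian distance M = (N − FN)/k₀ = -271204.3 m.
Inverse transverse Mercator on WGS84 gives φ = -2.45069988°, λ = 95.29249968°.

lat -2.4507°, lon 95.2925°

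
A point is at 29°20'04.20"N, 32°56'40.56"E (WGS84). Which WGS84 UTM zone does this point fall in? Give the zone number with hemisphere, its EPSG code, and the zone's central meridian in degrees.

UTM zone = ⌊(λ + 180)/6⌋ + 1; 32.9446° ∈ [30°, 36°) → zone 36.
Hemisphere: N (φ ≥ 0).
Central meridian λ₀ = 6×36 − 183 = 33°.
EPSG code: 32636.

Zone 36N (EPSG:32636), central meridian 33°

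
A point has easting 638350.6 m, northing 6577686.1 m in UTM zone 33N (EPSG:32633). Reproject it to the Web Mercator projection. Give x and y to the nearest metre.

x 1940377 m, y 8248850 m

Unproject from UTM 33N (λ₀ = 15°) → φ = 59.31530024°, λ = 17.43069987°.
Web Mercator (R = 6378137 m): x = 1940376.633 m, y = 8248849.704 m.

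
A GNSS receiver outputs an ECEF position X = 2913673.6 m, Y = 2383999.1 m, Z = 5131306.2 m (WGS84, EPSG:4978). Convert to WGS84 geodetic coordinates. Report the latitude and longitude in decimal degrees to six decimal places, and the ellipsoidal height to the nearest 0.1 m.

λ = atan2(Y, X) = 39.29040026°; p = √(X²+Y²) = 3764697.3 m.
Bowring's method on WGS84 (a = 6378137 m, b = 6356752.314 m) gives φ = 53.91690001°, h = 5.497 m.

lat 53.916900°, lon 39.290400°, h 5.5 m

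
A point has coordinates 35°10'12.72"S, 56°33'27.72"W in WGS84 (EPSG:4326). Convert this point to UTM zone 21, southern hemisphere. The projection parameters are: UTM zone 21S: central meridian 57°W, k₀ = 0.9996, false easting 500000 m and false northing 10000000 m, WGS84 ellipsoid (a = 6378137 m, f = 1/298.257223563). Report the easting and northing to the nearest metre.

Zone 21 central meridian λ₀ = 6×21 − 183 = -57°; Δλ = +0.4423°.
Transverse Mercator on WGS84 with k₀ = 0.9996 gives E = 540276.992 m, N = 6107992.590 m.

E 540277 m, N 6107993 m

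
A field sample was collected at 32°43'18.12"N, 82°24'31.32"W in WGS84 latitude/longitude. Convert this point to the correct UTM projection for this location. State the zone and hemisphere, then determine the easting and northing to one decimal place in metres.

Zone 17N: E 367988.0 m, N 3621312.6 m

Longitude -82.4087° lies in the 6° band [-84°, -78°), giving zone 17; latitude is north of the equator, so 17N.
Zone 17 central meridian λ₀ = 6×17 − 183 = -81°; Δλ = -1.4087°.
Transverse Mercator on WGS84 with k₀ = 0.9996 gives E = 367987.964 m, N = 3621312.623 m.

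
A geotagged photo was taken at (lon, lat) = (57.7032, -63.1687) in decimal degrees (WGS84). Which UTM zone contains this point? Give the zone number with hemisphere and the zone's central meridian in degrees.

UTM zone = ⌊(λ + 180)/6⌋ + 1; 57.7032° ∈ [54°, 60°) → zone 40.
Hemisphere: S (φ < 0).
Central meridian λ₀ = 6×40 − 183 = 57°.

Zone 40S, central meridian 57°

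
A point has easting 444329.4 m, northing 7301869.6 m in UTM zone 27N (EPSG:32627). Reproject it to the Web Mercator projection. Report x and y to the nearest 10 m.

x -2473370 m, y 9831370 m

Unproject from UTM 27N (λ₀ = -21°) → φ = 65.83330004°, λ = -22.21869927°.
Web Mercator (R = 6378137 m): x = -2473374.288 m, y = 9831370.251 m.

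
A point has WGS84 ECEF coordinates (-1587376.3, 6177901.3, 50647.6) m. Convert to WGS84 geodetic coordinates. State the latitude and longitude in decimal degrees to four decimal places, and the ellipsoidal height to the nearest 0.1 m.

λ = atan2(Y, X) = 104.41009976°; p = √(X²+Y²) = 6378575.7 m.
Bowring's method on WGS84 (a = 6378137 m, b = 6356752.314 m) gives φ = 0.45799987°, h = 641.132 m.

lat 0.4580°, lon 104.4101°, h 641.1 m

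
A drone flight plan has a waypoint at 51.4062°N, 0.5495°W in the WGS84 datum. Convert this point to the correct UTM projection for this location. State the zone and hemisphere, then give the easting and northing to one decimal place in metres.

Longitude -0.5495° lies in the 6° band [-6°, 0°), giving zone 30; latitude is north of the equator, so 30N.
Zone 30 central meridian λ₀ = 6×30 − 183 = -3°; Δλ = +2.4505°.
Transverse Mercator on WGS84 with k₀ = 0.9996 gives E = 670433.374 m, N = 5697846.836 m.

Zone 30N: E 670433.4 m, N 5697846.8 m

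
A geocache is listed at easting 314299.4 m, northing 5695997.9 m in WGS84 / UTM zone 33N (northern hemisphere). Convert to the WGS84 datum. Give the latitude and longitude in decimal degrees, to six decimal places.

Zone 33N: λ₀ = 15°, k₀ = 0.9996, false easting 500000 m.
Meridian distance M = (N − FN)/k₀ = 5698277.2 m.
Inverse transverse Mercator on WGS84 gives φ = 51.38480003°, λ = 12.33119968°.

lat 51.384800°, lon 12.331200°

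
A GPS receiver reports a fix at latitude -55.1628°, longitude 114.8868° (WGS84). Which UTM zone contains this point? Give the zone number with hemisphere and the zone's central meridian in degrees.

Zone 50S, central meridian 117°

UTM zone = ⌊(λ + 180)/6⌋ + 1; 114.8868° ∈ [114°, 120°) → zone 50.
Hemisphere: S (φ < 0).
Central meridian λ₀ = 6×50 − 183 = 117°.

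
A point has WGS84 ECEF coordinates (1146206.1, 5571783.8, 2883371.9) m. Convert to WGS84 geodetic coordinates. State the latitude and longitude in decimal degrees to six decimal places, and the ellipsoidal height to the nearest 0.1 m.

lat 27.035000°, lon 78.375500°, h 3743.2 m

λ = atan2(Y, X) = 78.37549994°; p = √(X²+Y²) = 5688458.8 m.
Bowring's method on WGS84 (a = 6378137 m, b = 6356752.314 m) gives φ = 27.03500015°, h = 3743.180 m.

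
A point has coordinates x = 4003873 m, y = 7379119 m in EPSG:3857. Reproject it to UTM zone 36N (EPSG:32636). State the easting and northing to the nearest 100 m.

Web Mercator inverse (R = 6378137 m) → φ = 55.08879748°, λ = 35.96740312°.
UTM 36N forward: E = 689371.800 m, N = 6108695.653 m.

E 689400 m, N 6108700 m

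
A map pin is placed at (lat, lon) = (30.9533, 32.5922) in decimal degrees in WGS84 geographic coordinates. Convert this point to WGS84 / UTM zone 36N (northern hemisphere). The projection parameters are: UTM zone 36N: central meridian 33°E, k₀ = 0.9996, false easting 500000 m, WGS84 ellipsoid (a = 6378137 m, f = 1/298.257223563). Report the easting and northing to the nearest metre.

Zone 36 central meridian λ₀ = 6×36 − 183 = 33°; Δλ = -0.4078°.
Transverse Mercator on WGS84 with k₀ = 0.9996 gives E = 461049.825 m, N = 3424497.714 m.

E 461050 m, N 3424498 m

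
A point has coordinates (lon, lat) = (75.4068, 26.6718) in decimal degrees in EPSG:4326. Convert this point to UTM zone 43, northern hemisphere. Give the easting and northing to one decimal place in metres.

E 540477.5 m, N 2950149.4 m

Zone 43 central meridian λ₀ = 6×43 − 183 = 75°; Δλ = +0.4068°.
Transverse Mercator on WGS84 with k₀ = 0.9996 gives E = 540477.453 m, N = 2950149.420 m.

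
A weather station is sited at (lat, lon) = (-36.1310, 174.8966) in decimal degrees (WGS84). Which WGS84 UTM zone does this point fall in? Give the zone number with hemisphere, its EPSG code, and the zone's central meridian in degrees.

UTM zone = ⌊(λ + 180)/6⌋ + 1; 174.8966° ∈ [174°, 180°) → zone 60.
Hemisphere: S (φ < 0).
Central meridian λ₀ = 6×60 − 183 = 177°.
EPSG code: 32760.

Zone 60S (EPSG:32760), central meridian 177°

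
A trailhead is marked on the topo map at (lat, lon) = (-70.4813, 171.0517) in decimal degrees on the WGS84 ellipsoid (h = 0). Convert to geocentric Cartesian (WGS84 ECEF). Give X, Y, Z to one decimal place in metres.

WGS84: a = 6378137 m, e² = 0.006694380; N(φ) = a/√(1−e²sin²φ) = 6397187.626 m.
X = (N+h)·cosφ·cosλ = -2111379.120 m; Y = (N+h)·cosφ·sinλ = 332456.915 m; Z = (N(1−e²)+h)·sinφ = -5989193.062 m.

X -2111379.1 m, Y 332456.9 m, Z -5989193.1 m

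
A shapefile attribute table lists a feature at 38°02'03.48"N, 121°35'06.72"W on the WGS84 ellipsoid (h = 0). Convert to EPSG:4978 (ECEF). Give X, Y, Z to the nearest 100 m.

X -2634600 m, Y -4284900 m, Z 3908400 m

WGS84: a = 6378137 m, e² = 0.006694380; N(φ) = a/√(1−e²sin²φ) = 6386256.925 m.
X = (N+h)·cosφ·cosλ = -2634586.626 m; Y = (N+h)·cosφ·sinλ = -4284939.115 m; Z = (N(1−e²)+h)·sinφ = 3908443.374 m.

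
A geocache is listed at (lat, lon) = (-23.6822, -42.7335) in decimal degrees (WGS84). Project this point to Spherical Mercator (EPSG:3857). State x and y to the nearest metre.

Web Mercator is spherical with R = a = 6378137 m.
x = R·λ = 6378137 × -0.745840276 = -4757071.460 m.
y = R·ln tan(π/4 + φ/2) = 6378137 × -0.425630609 = -2714730.336 m.

x -4757071 m, y -2714730 m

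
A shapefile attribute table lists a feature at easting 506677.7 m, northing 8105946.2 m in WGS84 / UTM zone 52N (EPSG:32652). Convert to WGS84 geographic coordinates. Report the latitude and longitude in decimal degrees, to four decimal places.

lat 73.0489°, lon 129.2052°

Zone 52N: λ₀ = 129°, k₀ = 0.9996, false easting 500000 m.
Meridian distance M = (N − FN)/k₀ = 8109189.9 m.
Inverse transverse Mercator on WGS84 gives φ = 73.04890012°, λ = 129.20519884°.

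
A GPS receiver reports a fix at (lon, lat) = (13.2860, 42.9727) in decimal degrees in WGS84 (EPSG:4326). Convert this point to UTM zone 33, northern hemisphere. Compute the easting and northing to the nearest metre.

E 360231 m, N 4759208 m

Zone 33 central meridian λ₀ = 6×33 − 183 = 15°; Δλ = -1.7140°.
Transverse Mercator on WGS84 with k₀ = 0.9996 gives E = 360231.339 m, N = 4759208.454 m.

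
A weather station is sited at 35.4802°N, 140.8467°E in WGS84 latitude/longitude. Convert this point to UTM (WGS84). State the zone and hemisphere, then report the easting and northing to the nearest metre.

Longitude 140.8467° lies in the 6° band [138°, 144°), giving zone 54; latitude is north of the equator, so 54N.
Zone 54 central meridian λ₀ = 6×54 − 183 = 141°; Δλ = -0.1533°.
Transverse Mercator on WGS84 with k₀ = 0.9996 gives E = 486093.331 m, N = 3926308.332 m.

Zone 54N: E 486093 m, N 3926308 m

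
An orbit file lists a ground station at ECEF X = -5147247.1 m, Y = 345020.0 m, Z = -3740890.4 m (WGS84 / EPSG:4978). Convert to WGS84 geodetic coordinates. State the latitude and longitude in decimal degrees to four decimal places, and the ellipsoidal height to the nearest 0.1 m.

λ = atan2(Y, X) = 176.16520001°; p = √(X²+Y²) = 5158797.5 m.
Bowring's method on WGS84 (a = 6378137 m, b = 6356752.314 m) gives φ = -36.13070031°, h = 1654.702 m.

lat -36.1307°, lon 176.1652°, h 1654.7 m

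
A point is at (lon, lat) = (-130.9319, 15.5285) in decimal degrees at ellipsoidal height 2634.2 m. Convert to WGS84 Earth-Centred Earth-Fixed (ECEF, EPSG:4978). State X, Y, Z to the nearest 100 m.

X -4028800 m, Y -4645800 m, Z 1697200 m

WGS84: a = 6378137 m, e² = 0.006694380; N(φ) = a/√(1−e²sin²φ) = 6379667.681 m.
X = (N+h)·cosφ·cosλ = -4028805.370 m; Y = (N+h)·cosφ·sinλ = -4645751.037 m; Z = (N(1−e²)+h)·sinφ = 1697221.330 m.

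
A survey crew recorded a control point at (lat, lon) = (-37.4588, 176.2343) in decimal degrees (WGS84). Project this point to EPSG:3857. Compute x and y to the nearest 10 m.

Web Mercator is spherical with R = a = 6378137 m.
x = R·λ = 6378137 × 3.075868790 = 19618312.536 m.
y = R·ln tan(π/4 + φ/2) = 6378137 × -0.706045041 = -4503252.003 m.

x 19618310 m, y -4503250 m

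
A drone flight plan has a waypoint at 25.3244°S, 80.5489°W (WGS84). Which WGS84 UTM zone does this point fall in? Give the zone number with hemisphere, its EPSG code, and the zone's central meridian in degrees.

Zone 17S (EPSG:32717), central meridian -81°

UTM zone = ⌊(λ + 180)/6⌋ + 1; -80.5489° ∈ [-84°, -78°) → zone 17.
Hemisphere: S (φ < 0).
Central meridian λ₀ = 6×17 − 183 = -81°.
EPSG code: 32717.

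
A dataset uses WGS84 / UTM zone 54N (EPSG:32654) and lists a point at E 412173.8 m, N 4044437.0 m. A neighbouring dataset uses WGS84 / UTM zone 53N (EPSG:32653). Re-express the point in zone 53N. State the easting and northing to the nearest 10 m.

E 949390 m, N 4055730 m

UTM 54N → geographic: φ = 36.54129968°, λ = 140.01879998°.
UTM 53N (λ₀ = 135°) forward: E = 949389.497 m, N = 4055725.292 m.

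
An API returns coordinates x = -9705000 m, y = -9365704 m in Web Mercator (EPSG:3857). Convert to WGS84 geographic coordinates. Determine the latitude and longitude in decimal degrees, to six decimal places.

lat -64.062700°, lon -87.181498°

R = 6378137 m. λ = x/R = -87.18149832°.
φ = 2·arctan(exp(y/R)) − 90° = 2·arctan(0.23029) − 90° = -64.06269986°.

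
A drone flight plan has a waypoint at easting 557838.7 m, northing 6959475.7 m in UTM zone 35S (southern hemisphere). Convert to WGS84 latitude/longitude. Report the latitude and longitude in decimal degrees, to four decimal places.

lat -27.4871°, lon 27.5855°

Zone 35S: λ₀ = 27°, k₀ = 0.9996, false easting 500000 m, false northing 10000000 m.
Meridian distance M = (N − FN)/k₀ = -3041741.0 m.
Inverse transverse Mercator on WGS84 gives φ = -27.48709979°, λ = 27.58550012°.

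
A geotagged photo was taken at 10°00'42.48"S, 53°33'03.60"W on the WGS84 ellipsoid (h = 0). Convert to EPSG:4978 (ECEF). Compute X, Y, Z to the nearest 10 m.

WGS84: a = 6378137 m, e² = 0.006694380; N(φ) = a/√(1−e²sin²φ) = 6378782.349 m.
X = (N+h)·cosφ·cosλ = 3731970.043 m; Y = (N+h)·cosφ·sinλ = -5052868.173 m; Z = (N(1−e²)+h)·sinφ = -1101533.868 m.

X 3731970 m, Y -5052870 m, Z -1101530 m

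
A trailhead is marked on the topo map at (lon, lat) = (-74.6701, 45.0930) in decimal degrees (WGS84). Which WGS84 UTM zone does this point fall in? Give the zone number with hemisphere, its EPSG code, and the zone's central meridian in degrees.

Zone 18N (EPSG:32618), central meridian -75°

UTM zone = ⌊(λ + 180)/6⌋ + 1; -74.6701° ∈ [-78°, -72°) → zone 18.
Hemisphere: N (φ ≥ 0).
Central meridian λ₀ = 6×18 − 183 = -75°.
EPSG code: 32618.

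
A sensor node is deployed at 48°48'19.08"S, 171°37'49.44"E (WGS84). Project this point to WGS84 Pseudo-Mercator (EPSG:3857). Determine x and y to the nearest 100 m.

Web Mercator is spherical with R = a = 6378137 m.
x = R·λ = 6378137 × 2.995515577 = 19105808.733 m.
y = R·ln tan(π/4 + φ/2) = 6378137 × -0.978638311 = -6241889.219 m.

x 19105800 m, y -6241900 m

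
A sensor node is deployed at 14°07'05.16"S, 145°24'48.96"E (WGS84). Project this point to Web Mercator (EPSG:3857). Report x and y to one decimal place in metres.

x 16187367.9 m, y -1587769.3 m

Web Mercator is spherical with R = a = 6378137 m.
x = R·λ = 6378137 × 2.537946097 = 16187367.906 m.
y = R·ln tan(π/4 + φ/2) = 6378137 × -0.248939360 = -1587769.345 m.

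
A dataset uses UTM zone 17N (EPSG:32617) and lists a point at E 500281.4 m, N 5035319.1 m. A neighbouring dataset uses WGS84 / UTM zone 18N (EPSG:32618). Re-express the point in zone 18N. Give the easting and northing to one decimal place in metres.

E 31297.5 m, N 5052835.9 m

UTM 17N → geographic: φ = 45.47139962°, λ = -80.99639999°.
UTM 18N (λ₀ = -75°) forward: E = 31297.456 m, N = 5052835.931 m.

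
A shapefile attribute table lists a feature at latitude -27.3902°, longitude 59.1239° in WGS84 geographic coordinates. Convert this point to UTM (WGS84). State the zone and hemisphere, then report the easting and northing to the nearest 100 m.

Zone 40S: E 710000 m, N 6968600 m

Longitude 59.1239° lies in the 6° band [54°, 60°), giving zone 40; latitude is south of the equator, so 40S.
Zone 40 central meridian λ₀ = 6×40 − 183 = 57°; Δλ = +2.1239°.
Transverse Mercator on WGS84 with k₀ = 0.9996 gives E = 710018.880 m, N = 6968554.000 m.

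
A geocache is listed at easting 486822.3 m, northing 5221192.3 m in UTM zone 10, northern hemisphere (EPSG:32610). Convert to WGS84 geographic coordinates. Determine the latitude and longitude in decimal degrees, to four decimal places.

Zone 10N: λ₀ = -123°, k₀ = 0.9996, false easting 500000 m.
Meridian distance M = (N − FN)/k₀ = 5223281.6 m.
Inverse transverse Mercator on WGS84 gives φ = 47.14410023°, λ = -123.17380031°.

lat 47.1441°, lon -123.1738°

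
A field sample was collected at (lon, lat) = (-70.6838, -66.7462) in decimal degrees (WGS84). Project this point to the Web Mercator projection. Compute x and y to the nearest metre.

x -7868485 m, y -10084125 m

Web Mercator is spherical with R = a = 6378137 m.
x = R·λ = 6378137 × -1.233665038 = -7868484.623 m.
y = R·ln tan(π/4 + φ/2) = 6378137 × -1.581045598 = -10084125.427 m.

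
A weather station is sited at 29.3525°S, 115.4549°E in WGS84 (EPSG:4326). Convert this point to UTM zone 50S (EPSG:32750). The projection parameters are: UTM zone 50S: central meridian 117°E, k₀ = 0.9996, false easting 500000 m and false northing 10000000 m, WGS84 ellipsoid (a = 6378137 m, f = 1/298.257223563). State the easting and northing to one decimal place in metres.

E 350011.3 m, N 6751967.9 m

Zone 50 central meridian λ₀ = 6×50 − 183 = 117°; Δλ = -1.5451°.
Transverse Mercator on WGS84 with k₀ = 0.9996 gives E = 350011.283 m, N = 6751967.892 m.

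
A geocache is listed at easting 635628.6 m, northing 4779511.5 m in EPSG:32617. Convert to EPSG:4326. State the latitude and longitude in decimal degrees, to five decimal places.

lat 43.15620°, lon -79.33180°

Zone 17N: λ₀ = -81°, k₀ = 0.9996, false easting 500000 m.
Meridian distance M = (N − FN)/k₀ = 4781424.1 m.
Inverse transverse Mercator on WGS84 gives φ = 43.15620016°, λ = -79.33179950°.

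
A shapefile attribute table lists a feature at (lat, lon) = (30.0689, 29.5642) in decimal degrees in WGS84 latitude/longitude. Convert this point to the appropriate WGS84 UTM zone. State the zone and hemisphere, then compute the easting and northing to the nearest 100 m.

Zone 35N: E 747200 m, N 3329200 m

Longitude 29.5642° lies in the 6° band [24°, 30°), giving zone 35; latitude is north of the equator, so 35N.
Zone 35 central meridian λ₀ = 6×35 − 183 = 27°; Δλ = +2.5642°.
Transverse Mercator on WGS84 with k₀ = 0.9996 gives E = 747181.522 m, N = 3329192.571 m.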